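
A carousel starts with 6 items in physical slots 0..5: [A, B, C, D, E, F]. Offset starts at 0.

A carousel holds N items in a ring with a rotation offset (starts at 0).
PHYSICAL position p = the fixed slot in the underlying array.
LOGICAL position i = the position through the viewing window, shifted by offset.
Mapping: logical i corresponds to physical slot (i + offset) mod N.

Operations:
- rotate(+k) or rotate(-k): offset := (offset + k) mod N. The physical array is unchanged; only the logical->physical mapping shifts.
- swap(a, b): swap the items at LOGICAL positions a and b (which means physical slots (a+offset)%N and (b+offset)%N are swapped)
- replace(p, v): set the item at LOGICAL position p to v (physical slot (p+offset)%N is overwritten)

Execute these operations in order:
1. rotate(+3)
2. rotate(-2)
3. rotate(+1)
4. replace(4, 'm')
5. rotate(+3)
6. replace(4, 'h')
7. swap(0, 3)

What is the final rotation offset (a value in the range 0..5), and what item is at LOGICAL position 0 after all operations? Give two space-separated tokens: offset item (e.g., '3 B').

Answer: 5 C

Derivation:
After op 1 (rotate(+3)): offset=3, physical=[A,B,C,D,E,F], logical=[D,E,F,A,B,C]
After op 2 (rotate(-2)): offset=1, physical=[A,B,C,D,E,F], logical=[B,C,D,E,F,A]
After op 3 (rotate(+1)): offset=2, physical=[A,B,C,D,E,F], logical=[C,D,E,F,A,B]
After op 4 (replace(4, 'm')): offset=2, physical=[m,B,C,D,E,F], logical=[C,D,E,F,m,B]
After op 5 (rotate(+3)): offset=5, physical=[m,B,C,D,E,F], logical=[F,m,B,C,D,E]
After op 6 (replace(4, 'h')): offset=5, physical=[m,B,C,h,E,F], logical=[F,m,B,C,h,E]
After op 7 (swap(0, 3)): offset=5, physical=[m,B,F,h,E,C], logical=[C,m,B,F,h,E]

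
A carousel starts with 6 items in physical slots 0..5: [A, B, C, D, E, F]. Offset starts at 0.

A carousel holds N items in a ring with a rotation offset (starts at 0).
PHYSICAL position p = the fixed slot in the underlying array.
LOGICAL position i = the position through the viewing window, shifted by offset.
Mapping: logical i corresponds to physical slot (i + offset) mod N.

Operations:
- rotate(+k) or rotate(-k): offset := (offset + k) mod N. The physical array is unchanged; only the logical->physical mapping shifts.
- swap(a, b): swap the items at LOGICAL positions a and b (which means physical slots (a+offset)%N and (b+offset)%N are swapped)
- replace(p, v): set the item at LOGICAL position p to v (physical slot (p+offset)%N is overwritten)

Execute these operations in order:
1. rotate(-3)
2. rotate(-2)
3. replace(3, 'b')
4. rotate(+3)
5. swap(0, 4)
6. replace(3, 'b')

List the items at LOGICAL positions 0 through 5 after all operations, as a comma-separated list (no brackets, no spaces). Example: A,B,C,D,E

Answer: C,F,A,b,b,D

Derivation:
After op 1 (rotate(-3)): offset=3, physical=[A,B,C,D,E,F], logical=[D,E,F,A,B,C]
After op 2 (rotate(-2)): offset=1, physical=[A,B,C,D,E,F], logical=[B,C,D,E,F,A]
After op 3 (replace(3, 'b')): offset=1, physical=[A,B,C,D,b,F], logical=[B,C,D,b,F,A]
After op 4 (rotate(+3)): offset=4, physical=[A,B,C,D,b,F], logical=[b,F,A,B,C,D]
After op 5 (swap(0, 4)): offset=4, physical=[A,B,b,D,C,F], logical=[C,F,A,B,b,D]
After op 6 (replace(3, 'b')): offset=4, physical=[A,b,b,D,C,F], logical=[C,F,A,b,b,D]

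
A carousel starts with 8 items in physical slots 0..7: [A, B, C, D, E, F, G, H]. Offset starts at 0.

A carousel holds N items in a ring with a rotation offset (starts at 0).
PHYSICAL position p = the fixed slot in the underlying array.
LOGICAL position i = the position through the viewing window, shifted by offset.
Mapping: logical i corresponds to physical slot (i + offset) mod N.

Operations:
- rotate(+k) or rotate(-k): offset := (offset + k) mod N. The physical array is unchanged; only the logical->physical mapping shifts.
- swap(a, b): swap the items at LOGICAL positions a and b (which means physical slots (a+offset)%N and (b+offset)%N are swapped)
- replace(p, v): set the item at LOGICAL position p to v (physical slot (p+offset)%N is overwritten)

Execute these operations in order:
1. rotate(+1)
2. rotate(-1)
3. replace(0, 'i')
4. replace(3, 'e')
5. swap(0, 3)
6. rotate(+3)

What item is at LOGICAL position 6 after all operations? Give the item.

Answer: B

Derivation:
After op 1 (rotate(+1)): offset=1, physical=[A,B,C,D,E,F,G,H], logical=[B,C,D,E,F,G,H,A]
After op 2 (rotate(-1)): offset=0, physical=[A,B,C,D,E,F,G,H], logical=[A,B,C,D,E,F,G,H]
After op 3 (replace(0, 'i')): offset=0, physical=[i,B,C,D,E,F,G,H], logical=[i,B,C,D,E,F,G,H]
After op 4 (replace(3, 'e')): offset=0, physical=[i,B,C,e,E,F,G,H], logical=[i,B,C,e,E,F,G,H]
After op 5 (swap(0, 3)): offset=0, physical=[e,B,C,i,E,F,G,H], logical=[e,B,C,i,E,F,G,H]
After op 6 (rotate(+3)): offset=3, physical=[e,B,C,i,E,F,G,H], logical=[i,E,F,G,H,e,B,C]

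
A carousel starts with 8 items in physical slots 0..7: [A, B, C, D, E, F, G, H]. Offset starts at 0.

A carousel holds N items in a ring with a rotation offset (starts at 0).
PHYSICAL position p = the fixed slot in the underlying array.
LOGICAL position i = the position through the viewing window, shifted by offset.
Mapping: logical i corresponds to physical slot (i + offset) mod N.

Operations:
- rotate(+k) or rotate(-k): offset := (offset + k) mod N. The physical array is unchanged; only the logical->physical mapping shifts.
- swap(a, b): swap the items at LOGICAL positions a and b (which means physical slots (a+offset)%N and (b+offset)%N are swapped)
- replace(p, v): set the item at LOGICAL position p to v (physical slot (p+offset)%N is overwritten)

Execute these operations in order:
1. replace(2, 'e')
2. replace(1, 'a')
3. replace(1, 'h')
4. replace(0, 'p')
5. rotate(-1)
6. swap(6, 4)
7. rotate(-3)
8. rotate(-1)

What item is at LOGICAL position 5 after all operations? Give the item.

Answer: p

Derivation:
After op 1 (replace(2, 'e')): offset=0, physical=[A,B,e,D,E,F,G,H], logical=[A,B,e,D,E,F,G,H]
After op 2 (replace(1, 'a')): offset=0, physical=[A,a,e,D,E,F,G,H], logical=[A,a,e,D,E,F,G,H]
After op 3 (replace(1, 'h')): offset=0, physical=[A,h,e,D,E,F,G,H], logical=[A,h,e,D,E,F,G,H]
After op 4 (replace(0, 'p')): offset=0, physical=[p,h,e,D,E,F,G,H], logical=[p,h,e,D,E,F,G,H]
After op 5 (rotate(-1)): offset=7, physical=[p,h,e,D,E,F,G,H], logical=[H,p,h,e,D,E,F,G]
After op 6 (swap(6, 4)): offset=7, physical=[p,h,e,F,E,D,G,H], logical=[H,p,h,e,F,E,D,G]
After op 7 (rotate(-3)): offset=4, physical=[p,h,e,F,E,D,G,H], logical=[E,D,G,H,p,h,e,F]
After op 8 (rotate(-1)): offset=3, physical=[p,h,e,F,E,D,G,H], logical=[F,E,D,G,H,p,h,e]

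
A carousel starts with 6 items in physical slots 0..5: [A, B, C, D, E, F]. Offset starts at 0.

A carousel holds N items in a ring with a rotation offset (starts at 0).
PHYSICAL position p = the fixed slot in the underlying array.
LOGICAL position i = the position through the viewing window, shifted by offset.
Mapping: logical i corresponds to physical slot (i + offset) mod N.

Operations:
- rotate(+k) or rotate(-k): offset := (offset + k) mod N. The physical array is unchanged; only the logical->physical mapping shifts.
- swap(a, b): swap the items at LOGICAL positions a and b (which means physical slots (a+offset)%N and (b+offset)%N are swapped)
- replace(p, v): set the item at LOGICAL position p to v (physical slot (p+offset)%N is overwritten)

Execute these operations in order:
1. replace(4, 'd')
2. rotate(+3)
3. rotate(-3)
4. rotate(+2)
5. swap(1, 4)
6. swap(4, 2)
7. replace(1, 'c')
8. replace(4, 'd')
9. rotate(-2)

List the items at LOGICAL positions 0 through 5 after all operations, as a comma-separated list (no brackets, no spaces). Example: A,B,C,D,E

After op 1 (replace(4, 'd')): offset=0, physical=[A,B,C,D,d,F], logical=[A,B,C,D,d,F]
After op 2 (rotate(+3)): offset=3, physical=[A,B,C,D,d,F], logical=[D,d,F,A,B,C]
After op 3 (rotate(-3)): offset=0, physical=[A,B,C,D,d,F], logical=[A,B,C,D,d,F]
After op 4 (rotate(+2)): offset=2, physical=[A,B,C,D,d,F], logical=[C,D,d,F,A,B]
After op 5 (swap(1, 4)): offset=2, physical=[D,B,C,A,d,F], logical=[C,A,d,F,D,B]
After op 6 (swap(4, 2)): offset=2, physical=[d,B,C,A,D,F], logical=[C,A,D,F,d,B]
After op 7 (replace(1, 'c')): offset=2, physical=[d,B,C,c,D,F], logical=[C,c,D,F,d,B]
After op 8 (replace(4, 'd')): offset=2, physical=[d,B,C,c,D,F], logical=[C,c,D,F,d,B]
After op 9 (rotate(-2)): offset=0, physical=[d,B,C,c,D,F], logical=[d,B,C,c,D,F]

Answer: d,B,C,c,D,F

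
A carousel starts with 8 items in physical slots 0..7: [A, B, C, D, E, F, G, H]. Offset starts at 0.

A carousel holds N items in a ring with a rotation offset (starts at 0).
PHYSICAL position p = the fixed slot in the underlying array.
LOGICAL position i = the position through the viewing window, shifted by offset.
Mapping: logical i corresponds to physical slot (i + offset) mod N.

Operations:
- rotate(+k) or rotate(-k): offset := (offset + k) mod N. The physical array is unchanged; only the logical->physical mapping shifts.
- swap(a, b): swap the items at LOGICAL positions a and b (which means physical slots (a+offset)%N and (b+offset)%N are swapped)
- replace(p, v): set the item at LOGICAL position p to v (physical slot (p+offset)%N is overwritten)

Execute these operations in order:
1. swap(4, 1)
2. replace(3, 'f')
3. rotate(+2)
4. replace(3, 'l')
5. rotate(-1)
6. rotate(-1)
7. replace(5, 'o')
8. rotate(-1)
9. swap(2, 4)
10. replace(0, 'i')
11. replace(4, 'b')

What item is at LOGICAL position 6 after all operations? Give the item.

After op 1 (swap(4, 1)): offset=0, physical=[A,E,C,D,B,F,G,H], logical=[A,E,C,D,B,F,G,H]
After op 2 (replace(3, 'f')): offset=0, physical=[A,E,C,f,B,F,G,H], logical=[A,E,C,f,B,F,G,H]
After op 3 (rotate(+2)): offset=2, physical=[A,E,C,f,B,F,G,H], logical=[C,f,B,F,G,H,A,E]
After op 4 (replace(3, 'l')): offset=2, physical=[A,E,C,f,B,l,G,H], logical=[C,f,B,l,G,H,A,E]
After op 5 (rotate(-1)): offset=1, physical=[A,E,C,f,B,l,G,H], logical=[E,C,f,B,l,G,H,A]
After op 6 (rotate(-1)): offset=0, physical=[A,E,C,f,B,l,G,H], logical=[A,E,C,f,B,l,G,H]
After op 7 (replace(5, 'o')): offset=0, physical=[A,E,C,f,B,o,G,H], logical=[A,E,C,f,B,o,G,H]
After op 8 (rotate(-1)): offset=7, physical=[A,E,C,f,B,o,G,H], logical=[H,A,E,C,f,B,o,G]
After op 9 (swap(2, 4)): offset=7, physical=[A,f,C,E,B,o,G,H], logical=[H,A,f,C,E,B,o,G]
After op 10 (replace(0, 'i')): offset=7, physical=[A,f,C,E,B,o,G,i], logical=[i,A,f,C,E,B,o,G]
After op 11 (replace(4, 'b')): offset=7, physical=[A,f,C,b,B,o,G,i], logical=[i,A,f,C,b,B,o,G]

Answer: o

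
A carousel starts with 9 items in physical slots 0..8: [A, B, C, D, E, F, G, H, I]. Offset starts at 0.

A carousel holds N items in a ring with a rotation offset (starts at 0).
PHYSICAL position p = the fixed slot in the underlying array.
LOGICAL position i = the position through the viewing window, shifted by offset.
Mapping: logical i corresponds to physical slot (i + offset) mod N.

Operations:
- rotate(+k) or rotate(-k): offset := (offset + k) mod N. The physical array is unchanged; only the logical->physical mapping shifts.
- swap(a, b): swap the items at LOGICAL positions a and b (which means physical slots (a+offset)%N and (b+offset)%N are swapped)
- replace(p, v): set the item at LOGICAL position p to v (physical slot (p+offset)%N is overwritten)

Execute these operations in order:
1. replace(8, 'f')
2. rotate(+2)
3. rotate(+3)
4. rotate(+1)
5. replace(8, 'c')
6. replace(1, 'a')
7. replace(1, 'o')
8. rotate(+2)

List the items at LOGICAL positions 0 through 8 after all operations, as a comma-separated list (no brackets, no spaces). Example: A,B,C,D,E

After op 1 (replace(8, 'f')): offset=0, physical=[A,B,C,D,E,F,G,H,f], logical=[A,B,C,D,E,F,G,H,f]
After op 2 (rotate(+2)): offset=2, physical=[A,B,C,D,E,F,G,H,f], logical=[C,D,E,F,G,H,f,A,B]
After op 3 (rotate(+3)): offset=5, physical=[A,B,C,D,E,F,G,H,f], logical=[F,G,H,f,A,B,C,D,E]
After op 4 (rotate(+1)): offset=6, physical=[A,B,C,D,E,F,G,H,f], logical=[G,H,f,A,B,C,D,E,F]
After op 5 (replace(8, 'c')): offset=6, physical=[A,B,C,D,E,c,G,H,f], logical=[G,H,f,A,B,C,D,E,c]
After op 6 (replace(1, 'a')): offset=6, physical=[A,B,C,D,E,c,G,a,f], logical=[G,a,f,A,B,C,D,E,c]
After op 7 (replace(1, 'o')): offset=6, physical=[A,B,C,D,E,c,G,o,f], logical=[G,o,f,A,B,C,D,E,c]
After op 8 (rotate(+2)): offset=8, physical=[A,B,C,D,E,c,G,o,f], logical=[f,A,B,C,D,E,c,G,o]

Answer: f,A,B,C,D,E,c,G,o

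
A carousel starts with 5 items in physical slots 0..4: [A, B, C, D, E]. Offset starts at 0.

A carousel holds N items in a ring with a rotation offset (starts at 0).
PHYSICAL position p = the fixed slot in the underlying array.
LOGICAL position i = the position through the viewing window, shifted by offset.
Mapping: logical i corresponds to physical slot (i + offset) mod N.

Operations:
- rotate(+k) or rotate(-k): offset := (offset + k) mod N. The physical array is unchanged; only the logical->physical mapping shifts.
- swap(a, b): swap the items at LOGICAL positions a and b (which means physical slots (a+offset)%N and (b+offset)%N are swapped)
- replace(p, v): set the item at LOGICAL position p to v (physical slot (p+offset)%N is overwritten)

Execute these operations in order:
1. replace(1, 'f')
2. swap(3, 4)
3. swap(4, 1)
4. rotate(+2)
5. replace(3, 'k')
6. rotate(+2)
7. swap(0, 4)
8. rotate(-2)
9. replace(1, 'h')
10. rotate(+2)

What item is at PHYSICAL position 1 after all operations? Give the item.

Answer: D

Derivation:
After op 1 (replace(1, 'f')): offset=0, physical=[A,f,C,D,E], logical=[A,f,C,D,E]
After op 2 (swap(3, 4)): offset=0, physical=[A,f,C,E,D], logical=[A,f,C,E,D]
After op 3 (swap(4, 1)): offset=0, physical=[A,D,C,E,f], logical=[A,D,C,E,f]
After op 4 (rotate(+2)): offset=2, physical=[A,D,C,E,f], logical=[C,E,f,A,D]
After op 5 (replace(3, 'k')): offset=2, physical=[k,D,C,E,f], logical=[C,E,f,k,D]
After op 6 (rotate(+2)): offset=4, physical=[k,D,C,E,f], logical=[f,k,D,C,E]
After op 7 (swap(0, 4)): offset=4, physical=[k,D,C,f,E], logical=[E,k,D,C,f]
After op 8 (rotate(-2)): offset=2, physical=[k,D,C,f,E], logical=[C,f,E,k,D]
After op 9 (replace(1, 'h')): offset=2, physical=[k,D,C,h,E], logical=[C,h,E,k,D]
After op 10 (rotate(+2)): offset=4, physical=[k,D,C,h,E], logical=[E,k,D,C,h]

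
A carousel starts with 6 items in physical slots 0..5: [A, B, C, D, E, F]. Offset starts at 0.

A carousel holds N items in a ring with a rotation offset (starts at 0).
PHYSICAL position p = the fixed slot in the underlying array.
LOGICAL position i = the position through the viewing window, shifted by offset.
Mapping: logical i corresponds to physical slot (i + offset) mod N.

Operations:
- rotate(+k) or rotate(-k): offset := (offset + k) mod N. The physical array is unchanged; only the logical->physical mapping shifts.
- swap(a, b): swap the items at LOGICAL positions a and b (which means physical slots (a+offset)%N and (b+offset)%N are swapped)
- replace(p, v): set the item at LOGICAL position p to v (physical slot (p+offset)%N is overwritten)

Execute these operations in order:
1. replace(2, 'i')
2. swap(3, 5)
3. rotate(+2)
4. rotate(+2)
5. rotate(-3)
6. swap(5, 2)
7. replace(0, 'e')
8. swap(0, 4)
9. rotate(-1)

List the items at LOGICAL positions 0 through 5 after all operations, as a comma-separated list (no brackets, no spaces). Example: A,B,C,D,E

After op 1 (replace(2, 'i')): offset=0, physical=[A,B,i,D,E,F], logical=[A,B,i,D,E,F]
After op 2 (swap(3, 5)): offset=0, physical=[A,B,i,F,E,D], logical=[A,B,i,F,E,D]
After op 3 (rotate(+2)): offset=2, physical=[A,B,i,F,E,D], logical=[i,F,E,D,A,B]
After op 4 (rotate(+2)): offset=4, physical=[A,B,i,F,E,D], logical=[E,D,A,B,i,F]
After op 5 (rotate(-3)): offset=1, physical=[A,B,i,F,E,D], logical=[B,i,F,E,D,A]
After op 6 (swap(5, 2)): offset=1, physical=[F,B,i,A,E,D], logical=[B,i,A,E,D,F]
After op 7 (replace(0, 'e')): offset=1, physical=[F,e,i,A,E,D], logical=[e,i,A,E,D,F]
After op 8 (swap(0, 4)): offset=1, physical=[F,D,i,A,E,e], logical=[D,i,A,E,e,F]
After op 9 (rotate(-1)): offset=0, physical=[F,D,i,A,E,e], logical=[F,D,i,A,E,e]

Answer: F,D,i,A,E,e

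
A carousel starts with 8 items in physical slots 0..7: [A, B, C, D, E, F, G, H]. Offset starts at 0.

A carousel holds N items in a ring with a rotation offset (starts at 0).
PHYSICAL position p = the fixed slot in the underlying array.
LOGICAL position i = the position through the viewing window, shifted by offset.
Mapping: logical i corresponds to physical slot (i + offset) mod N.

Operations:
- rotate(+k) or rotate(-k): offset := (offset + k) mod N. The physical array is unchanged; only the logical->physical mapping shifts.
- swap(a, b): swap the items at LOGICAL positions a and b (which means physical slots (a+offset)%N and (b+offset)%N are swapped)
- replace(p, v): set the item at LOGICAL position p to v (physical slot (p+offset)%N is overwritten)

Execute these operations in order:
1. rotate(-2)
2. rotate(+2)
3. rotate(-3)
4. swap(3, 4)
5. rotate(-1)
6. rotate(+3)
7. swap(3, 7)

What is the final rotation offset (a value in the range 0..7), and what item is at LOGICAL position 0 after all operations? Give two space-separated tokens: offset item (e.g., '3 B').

Answer: 7 H

Derivation:
After op 1 (rotate(-2)): offset=6, physical=[A,B,C,D,E,F,G,H], logical=[G,H,A,B,C,D,E,F]
After op 2 (rotate(+2)): offset=0, physical=[A,B,C,D,E,F,G,H], logical=[A,B,C,D,E,F,G,H]
After op 3 (rotate(-3)): offset=5, physical=[A,B,C,D,E,F,G,H], logical=[F,G,H,A,B,C,D,E]
After op 4 (swap(3, 4)): offset=5, physical=[B,A,C,D,E,F,G,H], logical=[F,G,H,B,A,C,D,E]
After op 5 (rotate(-1)): offset=4, physical=[B,A,C,D,E,F,G,H], logical=[E,F,G,H,B,A,C,D]
After op 6 (rotate(+3)): offset=7, physical=[B,A,C,D,E,F,G,H], logical=[H,B,A,C,D,E,F,G]
After op 7 (swap(3, 7)): offset=7, physical=[B,A,G,D,E,F,C,H], logical=[H,B,A,G,D,E,F,C]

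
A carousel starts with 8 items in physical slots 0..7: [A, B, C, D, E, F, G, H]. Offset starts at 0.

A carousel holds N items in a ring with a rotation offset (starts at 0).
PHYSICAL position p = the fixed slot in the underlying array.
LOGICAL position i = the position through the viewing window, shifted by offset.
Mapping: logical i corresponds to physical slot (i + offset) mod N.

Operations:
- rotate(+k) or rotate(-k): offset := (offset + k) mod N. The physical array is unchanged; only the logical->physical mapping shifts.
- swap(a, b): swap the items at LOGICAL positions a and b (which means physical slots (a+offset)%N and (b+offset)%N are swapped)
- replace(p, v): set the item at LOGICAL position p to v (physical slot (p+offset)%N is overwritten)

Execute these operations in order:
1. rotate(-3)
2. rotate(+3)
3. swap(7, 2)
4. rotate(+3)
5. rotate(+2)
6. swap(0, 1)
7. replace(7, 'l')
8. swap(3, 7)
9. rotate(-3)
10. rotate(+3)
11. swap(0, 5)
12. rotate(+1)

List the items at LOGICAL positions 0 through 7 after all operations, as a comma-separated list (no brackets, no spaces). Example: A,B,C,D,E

After op 1 (rotate(-3)): offset=5, physical=[A,B,C,D,E,F,G,H], logical=[F,G,H,A,B,C,D,E]
After op 2 (rotate(+3)): offset=0, physical=[A,B,C,D,E,F,G,H], logical=[A,B,C,D,E,F,G,H]
After op 3 (swap(7, 2)): offset=0, physical=[A,B,H,D,E,F,G,C], logical=[A,B,H,D,E,F,G,C]
After op 4 (rotate(+3)): offset=3, physical=[A,B,H,D,E,F,G,C], logical=[D,E,F,G,C,A,B,H]
After op 5 (rotate(+2)): offset=5, physical=[A,B,H,D,E,F,G,C], logical=[F,G,C,A,B,H,D,E]
After op 6 (swap(0, 1)): offset=5, physical=[A,B,H,D,E,G,F,C], logical=[G,F,C,A,B,H,D,E]
After op 7 (replace(7, 'l')): offset=5, physical=[A,B,H,D,l,G,F,C], logical=[G,F,C,A,B,H,D,l]
After op 8 (swap(3, 7)): offset=5, physical=[l,B,H,D,A,G,F,C], logical=[G,F,C,l,B,H,D,A]
After op 9 (rotate(-3)): offset=2, physical=[l,B,H,D,A,G,F,C], logical=[H,D,A,G,F,C,l,B]
After op 10 (rotate(+3)): offset=5, physical=[l,B,H,D,A,G,F,C], logical=[G,F,C,l,B,H,D,A]
After op 11 (swap(0, 5)): offset=5, physical=[l,B,G,D,A,H,F,C], logical=[H,F,C,l,B,G,D,A]
After op 12 (rotate(+1)): offset=6, physical=[l,B,G,D,A,H,F,C], logical=[F,C,l,B,G,D,A,H]

Answer: F,C,l,B,G,D,A,H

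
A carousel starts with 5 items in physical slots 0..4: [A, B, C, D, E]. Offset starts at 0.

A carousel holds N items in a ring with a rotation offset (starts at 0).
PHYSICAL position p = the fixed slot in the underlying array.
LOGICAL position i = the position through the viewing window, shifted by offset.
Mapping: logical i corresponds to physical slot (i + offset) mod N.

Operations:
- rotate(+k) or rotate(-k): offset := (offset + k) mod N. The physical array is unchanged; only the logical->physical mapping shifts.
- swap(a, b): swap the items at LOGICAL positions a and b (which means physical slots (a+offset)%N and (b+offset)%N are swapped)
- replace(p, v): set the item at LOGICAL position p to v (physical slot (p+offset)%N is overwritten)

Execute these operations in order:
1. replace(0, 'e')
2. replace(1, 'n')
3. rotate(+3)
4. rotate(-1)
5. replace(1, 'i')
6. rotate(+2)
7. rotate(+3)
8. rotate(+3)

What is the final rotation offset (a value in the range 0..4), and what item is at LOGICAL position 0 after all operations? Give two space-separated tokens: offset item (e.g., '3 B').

After op 1 (replace(0, 'e')): offset=0, physical=[e,B,C,D,E], logical=[e,B,C,D,E]
After op 2 (replace(1, 'n')): offset=0, physical=[e,n,C,D,E], logical=[e,n,C,D,E]
After op 3 (rotate(+3)): offset=3, physical=[e,n,C,D,E], logical=[D,E,e,n,C]
After op 4 (rotate(-1)): offset=2, physical=[e,n,C,D,E], logical=[C,D,E,e,n]
After op 5 (replace(1, 'i')): offset=2, physical=[e,n,C,i,E], logical=[C,i,E,e,n]
After op 6 (rotate(+2)): offset=4, physical=[e,n,C,i,E], logical=[E,e,n,C,i]
After op 7 (rotate(+3)): offset=2, physical=[e,n,C,i,E], logical=[C,i,E,e,n]
After op 8 (rotate(+3)): offset=0, physical=[e,n,C,i,E], logical=[e,n,C,i,E]

Answer: 0 e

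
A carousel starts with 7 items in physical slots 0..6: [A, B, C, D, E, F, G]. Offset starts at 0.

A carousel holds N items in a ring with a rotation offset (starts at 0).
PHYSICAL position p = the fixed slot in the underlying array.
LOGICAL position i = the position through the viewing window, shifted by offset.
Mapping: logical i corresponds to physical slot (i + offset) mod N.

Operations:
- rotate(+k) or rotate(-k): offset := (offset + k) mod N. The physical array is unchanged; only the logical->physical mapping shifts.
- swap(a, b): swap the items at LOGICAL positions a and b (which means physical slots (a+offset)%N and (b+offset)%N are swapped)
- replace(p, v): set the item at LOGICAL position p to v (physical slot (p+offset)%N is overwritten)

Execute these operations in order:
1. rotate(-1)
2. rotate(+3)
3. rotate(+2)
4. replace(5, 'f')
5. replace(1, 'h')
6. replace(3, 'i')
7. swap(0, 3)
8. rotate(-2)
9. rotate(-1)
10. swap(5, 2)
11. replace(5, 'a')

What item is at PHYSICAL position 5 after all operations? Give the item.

After op 1 (rotate(-1)): offset=6, physical=[A,B,C,D,E,F,G], logical=[G,A,B,C,D,E,F]
After op 2 (rotate(+3)): offset=2, physical=[A,B,C,D,E,F,G], logical=[C,D,E,F,G,A,B]
After op 3 (rotate(+2)): offset=4, physical=[A,B,C,D,E,F,G], logical=[E,F,G,A,B,C,D]
After op 4 (replace(5, 'f')): offset=4, physical=[A,B,f,D,E,F,G], logical=[E,F,G,A,B,f,D]
After op 5 (replace(1, 'h')): offset=4, physical=[A,B,f,D,E,h,G], logical=[E,h,G,A,B,f,D]
After op 6 (replace(3, 'i')): offset=4, physical=[i,B,f,D,E,h,G], logical=[E,h,G,i,B,f,D]
After op 7 (swap(0, 3)): offset=4, physical=[E,B,f,D,i,h,G], logical=[i,h,G,E,B,f,D]
After op 8 (rotate(-2)): offset=2, physical=[E,B,f,D,i,h,G], logical=[f,D,i,h,G,E,B]
After op 9 (rotate(-1)): offset=1, physical=[E,B,f,D,i,h,G], logical=[B,f,D,i,h,G,E]
After op 10 (swap(5, 2)): offset=1, physical=[E,B,f,G,i,h,D], logical=[B,f,G,i,h,D,E]
After op 11 (replace(5, 'a')): offset=1, physical=[E,B,f,G,i,h,a], logical=[B,f,G,i,h,a,E]

Answer: h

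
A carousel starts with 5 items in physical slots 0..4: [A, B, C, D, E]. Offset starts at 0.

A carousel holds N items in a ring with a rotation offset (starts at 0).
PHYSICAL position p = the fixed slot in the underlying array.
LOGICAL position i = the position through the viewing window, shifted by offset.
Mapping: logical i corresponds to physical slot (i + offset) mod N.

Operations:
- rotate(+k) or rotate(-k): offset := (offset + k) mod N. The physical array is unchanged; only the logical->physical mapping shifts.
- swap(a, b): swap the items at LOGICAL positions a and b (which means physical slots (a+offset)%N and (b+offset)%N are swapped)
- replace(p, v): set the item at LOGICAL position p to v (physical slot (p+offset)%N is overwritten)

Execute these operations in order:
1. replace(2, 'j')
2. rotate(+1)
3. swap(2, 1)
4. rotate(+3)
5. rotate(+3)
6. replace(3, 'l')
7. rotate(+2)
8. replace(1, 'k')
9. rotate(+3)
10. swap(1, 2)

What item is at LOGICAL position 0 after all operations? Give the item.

Answer: D

Derivation:
After op 1 (replace(2, 'j')): offset=0, physical=[A,B,j,D,E], logical=[A,B,j,D,E]
After op 2 (rotate(+1)): offset=1, physical=[A,B,j,D,E], logical=[B,j,D,E,A]
After op 3 (swap(2, 1)): offset=1, physical=[A,B,D,j,E], logical=[B,D,j,E,A]
After op 4 (rotate(+3)): offset=4, physical=[A,B,D,j,E], logical=[E,A,B,D,j]
After op 5 (rotate(+3)): offset=2, physical=[A,B,D,j,E], logical=[D,j,E,A,B]
After op 6 (replace(3, 'l')): offset=2, physical=[l,B,D,j,E], logical=[D,j,E,l,B]
After op 7 (rotate(+2)): offset=4, physical=[l,B,D,j,E], logical=[E,l,B,D,j]
After op 8 (replace(1, 'k')): offset=4, physical=[k,B,D,j,E], logical=[E,k,B,D,j]
After op 9 (rotate(+3)): offset=2, physical=[k,B,D,j,E], logical=[D,j,E,k,B]
After op 10 (swap(1, 2)): offset=2, physical=[k,B,D,E,j], logical=[D,E,j,k,B]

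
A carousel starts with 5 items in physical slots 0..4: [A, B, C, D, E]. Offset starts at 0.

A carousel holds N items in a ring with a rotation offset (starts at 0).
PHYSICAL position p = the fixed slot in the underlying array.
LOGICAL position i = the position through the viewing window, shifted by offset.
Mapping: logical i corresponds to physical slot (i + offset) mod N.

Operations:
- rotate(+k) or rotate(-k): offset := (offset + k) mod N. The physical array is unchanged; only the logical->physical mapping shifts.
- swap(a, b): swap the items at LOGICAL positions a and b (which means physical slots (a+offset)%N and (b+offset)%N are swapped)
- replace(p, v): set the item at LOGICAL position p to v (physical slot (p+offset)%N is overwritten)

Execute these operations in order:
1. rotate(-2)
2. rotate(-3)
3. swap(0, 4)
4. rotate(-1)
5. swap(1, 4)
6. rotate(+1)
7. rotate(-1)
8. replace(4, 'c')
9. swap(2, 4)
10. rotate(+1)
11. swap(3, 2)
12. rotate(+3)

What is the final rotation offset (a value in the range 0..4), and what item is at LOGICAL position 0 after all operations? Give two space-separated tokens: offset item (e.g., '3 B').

Answer: 3 C

Derivation:
After op 1 (rotate(-2)): offset=3, physical=[A,B,C,D,E], logical=[D,E,A,B,C]
After op 2 (rotate(-3)): offset=0, physical=[A,B,C,D,E], logical=[A,B,C,D,E]
After op 3 (swap(0, 4)): offset=0, physical=[E,B,C,D,A], logical=[E,B,C,D,A]
After op 4 (rotate(-1)): offset=4, physical=[E,B,C,D,A], logical=[A,E,B,C,D]
After op 5 (swap(1, 4)): offset=4, physical=[D,B,C,E,A], logical=[A,D,B,C,E]
After op 6 (rotate(+1)): offset=0, physical=[D,B,C,E,A], logical=[D,B,C,E,A]
After op 7 (rotate(-1)): offset=4, physical=[D,B,C,E,A], logical=[A,D,B,C,E]
After op 8 (replace(4, 'c')): offset=4, physical=[D,B,C,c,A], logical=[A,D,B,C,c]
After op 9 (swap(2, 4)): offset=4, physical=[D,c,C,B,A], logical=[A,D,c,C,B]
After op 10 (rotate(+1)): offset=0, physical=[D,c,C,B,A], logical=[D,c,C,B,A]
After op 11 (swap(3, 2)): offset=0, physical=[D,c,B,C,A], logical=[D,c,B,C,A]
After op 12 (rotate(+3)): offset=3, physical=[D,c,B,C,A], logical=[C,A,D,c,B]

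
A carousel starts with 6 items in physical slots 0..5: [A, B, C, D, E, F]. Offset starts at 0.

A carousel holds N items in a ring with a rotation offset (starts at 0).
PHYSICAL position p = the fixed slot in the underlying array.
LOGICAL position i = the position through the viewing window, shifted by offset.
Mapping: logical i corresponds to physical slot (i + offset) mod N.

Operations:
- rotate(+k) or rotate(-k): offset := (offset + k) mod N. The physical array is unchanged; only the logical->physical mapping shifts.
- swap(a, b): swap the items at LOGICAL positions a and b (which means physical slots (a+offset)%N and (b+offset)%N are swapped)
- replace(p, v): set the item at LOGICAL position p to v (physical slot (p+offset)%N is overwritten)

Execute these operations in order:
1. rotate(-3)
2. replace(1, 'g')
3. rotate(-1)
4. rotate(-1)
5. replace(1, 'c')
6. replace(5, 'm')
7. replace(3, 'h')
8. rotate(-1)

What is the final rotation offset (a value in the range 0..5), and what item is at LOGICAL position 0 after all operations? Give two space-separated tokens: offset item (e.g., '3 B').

Answer: 0 m

Derivation:
After op 1 (rotate(-3)): offset=3, physical=[A,B,C,D,E,F], logical=[D,E,F,A,B,C]
After op 2 (replace(1, 'g')): offset=3, physical=[A,B,C,D,g,F], logical=[D,g,F,A,B,C]
After op 3 (rotate(-1)): offset=2, physical=[A,B,C,D,g,F], logical=[C,D,g,F,A,B]
After op 4 (rotate(-1)): offset=1, physical=[A,B,C,D,g,F], logical=[B,C,D,g,F,A]
After op 5 (replace(1, 'c')): offset=1, physical=[A,B,c,D,g,F], logical=[B,c,D,g,F,A]
After op 6 (replace(5, 'm')): offset=1, physical=[m,B,c,D,g,F], logical=[B,c,D,g,F,m]
After op 7 (replace(3, 'h')): offset=1, physical=[m,B,c,D,h,F], logical=[B,c,D,h,F,m]
After op 8 (rotate(-1)): offset=0, physical=[m,B,c,D,h,F], logical=[m,B,c,D,h,F]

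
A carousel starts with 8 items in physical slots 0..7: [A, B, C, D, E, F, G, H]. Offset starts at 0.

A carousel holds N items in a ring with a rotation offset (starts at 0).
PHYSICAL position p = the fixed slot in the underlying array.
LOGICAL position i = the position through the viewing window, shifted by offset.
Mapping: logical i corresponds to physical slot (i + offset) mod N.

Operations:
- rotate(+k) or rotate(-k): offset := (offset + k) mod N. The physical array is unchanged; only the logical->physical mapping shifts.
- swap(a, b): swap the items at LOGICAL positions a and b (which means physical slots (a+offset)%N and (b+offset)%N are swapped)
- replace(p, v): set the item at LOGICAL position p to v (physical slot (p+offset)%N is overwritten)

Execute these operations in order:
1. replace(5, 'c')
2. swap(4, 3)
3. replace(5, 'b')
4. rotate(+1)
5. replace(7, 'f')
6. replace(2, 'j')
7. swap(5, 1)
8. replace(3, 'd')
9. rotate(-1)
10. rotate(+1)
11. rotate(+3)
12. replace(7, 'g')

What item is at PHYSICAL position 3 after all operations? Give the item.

After op 1 (replace(5, 'c')): offset=0, physical=[A,B,C,D,E,c,G,H], logical=[A,B,C,D,E,c,G,H]
After op 2 (swap(4, 3)): offset=0, physical=[A,B,C,E,D,c,G,H], logical=[A,B,C,E,D,c,G,H]
After op 3 (replace(5, 'b')): offset=0, physical=[A,B,C,E,D,b,G,H], logical=[A,B,C,E,D,b,G,H]
After op 4 (rotate(+1)): offset=1, physical=[A,B,C,E,D,b,G,H], logical=[B,C,E,D,b,G,H,A]
After op 5 (replace(7, 'f')): offset=1, physical=[f,B,C,E,D,b,G,H], logical=[B,C,E,D,b,G,H,f]
After op 6 (replace(2, 'j')): offset=1, physical=[f,B,C,j,D,b,G,H], logical=[B,C,j,D,b,G,H,f]
After op 7 (swap(5, 1)): offset=1, physical=[f,B,G,j,D,b,C,H], logical=[B,G,j,D,b,C,H,f]
After op 8 (replace(3, 'd')): offset=1, physical=[f,B,G,j,d,b,C,H], logical=[B,G,j,d,b,C,H,f]
After op 9 (rotate(-1)): offset=0, physical=[f,B,G,j,d,b,C,H], logical=[f,B,G,j,d,b,C,H]
After op 10 (rotate(+1)): offset=1, physical=[f,B,G,j,d,b,C,H], logical=[B,G,j,d,b,C,H,f]
After op 11 (rotate(+3)): offset=4, physical=[f,B,G,j,d,b,C,H], logical=[d,b,C,H,f,B,G,j]
After op 12 (replace(7, 'g')): offset=4, physical=[f,B,G,g,d,b,C,H], logical=[d,b,C,H,f,B,G,g]

Answer: g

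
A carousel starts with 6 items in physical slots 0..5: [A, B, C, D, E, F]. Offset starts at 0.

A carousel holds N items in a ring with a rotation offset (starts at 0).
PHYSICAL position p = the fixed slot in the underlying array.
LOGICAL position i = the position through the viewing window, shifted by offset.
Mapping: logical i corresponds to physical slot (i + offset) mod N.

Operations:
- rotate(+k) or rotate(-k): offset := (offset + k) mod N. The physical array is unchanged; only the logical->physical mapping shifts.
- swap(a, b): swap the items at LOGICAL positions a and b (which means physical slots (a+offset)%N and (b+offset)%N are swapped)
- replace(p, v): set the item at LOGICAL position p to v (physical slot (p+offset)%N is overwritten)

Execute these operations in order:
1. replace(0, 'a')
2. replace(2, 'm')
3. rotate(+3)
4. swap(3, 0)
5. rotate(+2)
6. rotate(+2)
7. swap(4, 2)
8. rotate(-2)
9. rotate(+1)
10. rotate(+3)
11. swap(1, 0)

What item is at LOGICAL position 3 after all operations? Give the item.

After op 1 (replace(0, 'a')): offset=0, physical=[a,B,C,D,E,F], logical=[a,B,C,D,E,F]
After op 2 (replace(2, 'm')): offset=0, physical=[a,B,m,D,E,F], logical=[a,B,m,D,E,F]
After op 3 (rotate(+3)): offset=3, physical=[a,B,m,D,E,F], logical=[D,E,F,a,B,m]
After op 4 (swap(3, 0)): offset=3, physical=[D,B,m,a,E,F], logical=[a,E,F,D,B,m]
After op 5 (rotate(+2)): offset=5, physical=[D,B,m,a,E,F], logical=[F,D,B,m,a,E]
After op 6 (rotate(+2)): offset=1, physical=[D,B,m,a,E,F], logical=[B,m,a,E,F,D]
After op 7 (swap(4, 2)): offset=1, physical=[D,B,m,F,E,a], logical=[B,m,F,E,a,D]
After op 8 (rotate(-2)): offset=5, physical=[D,B,m,F,E,a], logical=[a,D,B,m,F,E]
After op 9 (rotate(+1)): offset=0, physical=[D,B,m,F,E,a], logical=[D,B,m,F,E,a]
After op 10 (rotate(+3)): offset=3, physical=[D,B,m,F,E,a], logical=[F,E,a,D,B,m]
After op 11 (swap(1, 0)): offset=3, physical=[D,B,m,E,F,a], logical=[E,F,a,D,B,m]

Answer: D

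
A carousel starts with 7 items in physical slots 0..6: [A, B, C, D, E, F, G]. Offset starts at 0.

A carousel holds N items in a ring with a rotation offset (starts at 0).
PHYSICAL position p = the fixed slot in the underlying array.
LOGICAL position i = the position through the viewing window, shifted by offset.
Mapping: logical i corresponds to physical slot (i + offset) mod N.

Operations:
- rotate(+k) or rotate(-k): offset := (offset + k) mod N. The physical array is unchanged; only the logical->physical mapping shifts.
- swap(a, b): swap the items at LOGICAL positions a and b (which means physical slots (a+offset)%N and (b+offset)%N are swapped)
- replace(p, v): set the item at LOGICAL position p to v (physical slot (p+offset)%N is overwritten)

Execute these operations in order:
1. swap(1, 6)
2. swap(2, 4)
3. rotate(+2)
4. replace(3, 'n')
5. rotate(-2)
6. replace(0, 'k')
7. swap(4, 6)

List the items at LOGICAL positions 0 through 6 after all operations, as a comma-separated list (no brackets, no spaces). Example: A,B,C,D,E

After op 1 (swap(1, 6)): offset=0, physical=[A,G,C,D,E,F,B], logical=[A,G,C,D,E,F,B]
After op 2 (swap(2, 4)): offset=0, physical=[A,G,E,D,C,F,B], logical=[A,G,E,D,C,F,B]
After op 3 (rotate(+2)): offset=2, physical=[A,G,E,D,C,F,B], logical=[E,D,C,F,B,A,G]
After op 4 (replace(3, 'n')): offset=2, physical=[A,G,E,D,C,n,B], logical=[E,D,C,n,B,A,G]
After op 5 (rotate(-2)): offset=0, physical=[A,G,E,D,C,n,B], logical=[A,G,E,D,C,n,B]
After op 6 (replace(0, 'k')): offset=0, physical=[k,G,E,D,C,n,B], logical=[k,G,E,D,C,n,B]
After op 7 (swap(4, 6)): offset=0, physical=[k,G,E,D,B,n,C], logical=[k,G,E,D,B,n,C]

Answer: k,G,E,D,B,n,C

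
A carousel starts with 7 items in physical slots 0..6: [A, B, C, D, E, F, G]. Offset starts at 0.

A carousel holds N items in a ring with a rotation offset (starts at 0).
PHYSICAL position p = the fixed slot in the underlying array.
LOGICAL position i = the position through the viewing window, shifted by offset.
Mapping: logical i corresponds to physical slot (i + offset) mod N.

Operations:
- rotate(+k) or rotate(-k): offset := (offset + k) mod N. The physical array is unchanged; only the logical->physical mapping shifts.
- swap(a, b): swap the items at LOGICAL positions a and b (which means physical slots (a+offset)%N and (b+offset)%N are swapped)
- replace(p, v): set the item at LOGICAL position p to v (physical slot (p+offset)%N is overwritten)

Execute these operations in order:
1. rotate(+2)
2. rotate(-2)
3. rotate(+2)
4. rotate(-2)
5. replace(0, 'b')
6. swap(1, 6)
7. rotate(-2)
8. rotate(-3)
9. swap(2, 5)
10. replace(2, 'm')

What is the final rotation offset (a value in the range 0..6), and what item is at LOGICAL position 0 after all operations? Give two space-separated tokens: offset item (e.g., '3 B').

After op 1 (rotate(+2)): offset=2, physical=[A,B,C,D,E,F,G], logical=[C,D,E,F,G,A,B]
After op 2 (rotate(-2)): offset=0, physical=[A,B,C,D,E,F,G], logical=[A,B,C,D,E,F,G]
After op 3 (rotate(+2)): offset=2, physical=[A,B,C,D,E,F,G], logical=[C,D,E,F,G,A,B]
After op 4 (rotate(-2)): offset=0, physical=[A,B,C,D,E,F,G], logical=[A,B,C,D,E,F,G]
After op 5 (replace(0, 'b')): offset=0, physical=[b,B,C,D,E,F,G], logical=[b,B,C,D,E,F,G]
After op 6 (swap(1, 6)): offset=0, physical=[b,G,C,D,E,F,B], logical=[b,G,C,D,E,F,B]
After op 7 (rotate(-2)): offset=5, physical=[b,G,C,D,E,F,B], logical=[F,B,b,G,C,D,E]
After op 8 (rotate(-3)): offset=2, physical=[b,G,C,D,E,F,B], logical=[C,D,E,F,B,b,G]
After op 9 (swap(2, 5)): offset=2, physical=[E,G,C,D,b,F,B], logical=[C,D,b,F,B,E,G]
After op 10 (replace(2, 'm')): offset=2, physical=[E,G,C,D,m,F,B], logical=[C,D,m,F,B,E,G]

Answer: 2 C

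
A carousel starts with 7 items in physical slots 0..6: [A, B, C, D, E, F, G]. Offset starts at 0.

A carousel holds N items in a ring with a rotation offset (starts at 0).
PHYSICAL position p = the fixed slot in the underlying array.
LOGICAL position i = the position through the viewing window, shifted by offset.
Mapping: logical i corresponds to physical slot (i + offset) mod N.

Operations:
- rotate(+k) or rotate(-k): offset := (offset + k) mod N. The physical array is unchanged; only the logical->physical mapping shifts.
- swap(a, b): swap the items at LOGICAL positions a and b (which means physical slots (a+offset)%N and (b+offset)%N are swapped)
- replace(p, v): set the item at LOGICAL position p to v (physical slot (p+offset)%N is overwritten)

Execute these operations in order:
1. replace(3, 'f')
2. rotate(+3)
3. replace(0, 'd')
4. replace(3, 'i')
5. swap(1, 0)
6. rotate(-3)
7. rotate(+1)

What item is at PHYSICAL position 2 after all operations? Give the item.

Answer: C

Derivation:
After op 1 (replace(3, 'f')): offset=0, physical=[A,B,C,f,E,F,G], logical=[A,B,C,f,E,F,G]
After op 2 (rotate(+3)): offset=3, physical=[A,B,C,f,E,F,G], logical=[f,E,F,G,A,B,C]
After op 3 (replace(0, 'd')): offset=3, physical=[A,B,C,d,E,F,G], logical=[d,E,F,G,A,B,C]
After op 4 (replace(3, 'i')): offset=3, physical=[A,B,C,d,E,F,i], logical=[d,E,F,i,A,B,C]
After op 5 (swap(1, 0)): offset=3, physical=[A,B,C,E,d,F,i], logical=[E,d,F,i,A,B,C]
After op 6 (rotate(-3)): offset=0, physical=[A,B,C,E,d,F,i], logical=[A,B,C,E,d,F,i]
After op 7 (rotate(+1)): offset=1, physical=[A,B,C,E,d,F,i], logical=[B,C,E,d,F,i,A]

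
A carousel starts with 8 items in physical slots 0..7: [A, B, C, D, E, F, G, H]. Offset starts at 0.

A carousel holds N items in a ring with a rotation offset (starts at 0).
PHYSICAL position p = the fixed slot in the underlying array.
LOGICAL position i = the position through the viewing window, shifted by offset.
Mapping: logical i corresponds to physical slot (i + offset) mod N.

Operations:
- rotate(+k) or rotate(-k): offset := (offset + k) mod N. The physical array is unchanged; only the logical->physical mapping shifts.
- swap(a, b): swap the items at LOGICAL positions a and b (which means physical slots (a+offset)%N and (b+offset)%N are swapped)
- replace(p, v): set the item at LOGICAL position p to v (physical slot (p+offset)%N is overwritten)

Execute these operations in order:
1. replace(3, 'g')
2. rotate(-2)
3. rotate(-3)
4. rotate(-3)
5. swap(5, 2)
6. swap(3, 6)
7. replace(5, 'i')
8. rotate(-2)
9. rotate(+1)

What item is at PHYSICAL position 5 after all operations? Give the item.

After op 1 (replace(3, 'g')): offset=0, physical=[A,B,C,g,E,F,G,H], logical=[A,B,C,g,E,F,G,H]
After op 2 (rotate(-2)): offset=6, physical=[A,B,C,g,E,F,G,H], logical=[G,H,A,B,C,g,E,F]
After op 3 (rotate(-3)): offset=3, physical=[A,B,C,g,E,F,G,H], logical=[g,E,F,G,H,A,B,C]
After op 4 (rotate(-3)): offset=0, physical=[A,B,C,g,E,F,G,H], logical=[A,B,C,g,E,F,G,H]
After op 5 (swap(5, 2)): offset=0, physical=[A,B,F,g,E,C,G,H], logical=[A,B,F,g,E,C,G,H]
After op 6 (swap(3, 6)): offset=0, physical=[A,B,F,G,E,C,g,H], logical=[A,B,F,G,E,C,g,H]
After op 7 (replace(5, 'i')): offset=0, physical=[A,B,F,G,E,i,g,H], logical=[A,B,F,G,E,i,g,H]
After op 8 (rotate(-2)): offset=6, physical=[A,B,F,G,E,i,g,H], logical=[g,H,A,B,F,G,E,i]
After op 9 (rotate(+1)): offset=7, physical=[A,B,F,G,E,i,g,H], logical=[H,A,B,F,G,E,i,g]

Answer: i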